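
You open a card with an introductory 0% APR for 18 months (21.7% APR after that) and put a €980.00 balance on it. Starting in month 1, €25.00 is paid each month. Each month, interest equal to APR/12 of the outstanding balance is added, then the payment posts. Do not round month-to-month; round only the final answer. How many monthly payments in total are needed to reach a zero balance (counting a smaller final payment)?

45 payments

Promo months 1–18 at r₀ = 0%/12 = 0; months 19+ at r₁ = 21.7%/12 = 0.0180833.
After month 18 (no interest yet): B = €980.00 − 18·€25.00 = €530.00.
Then at r₁ with €25.00/mo: n₂ = −ln(1 − r₁·B/P)/ln(1+r₁) ≈ 26.98 → 27 more payments.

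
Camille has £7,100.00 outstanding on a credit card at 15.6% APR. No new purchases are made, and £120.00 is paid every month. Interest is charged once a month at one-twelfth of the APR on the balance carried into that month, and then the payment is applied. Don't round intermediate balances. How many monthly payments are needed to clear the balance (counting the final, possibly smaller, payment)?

Monthly rate r = 15.6%/12 = 1.3% = 0.013.
Recurrence: B ← B·(1+r) − £120.00.
Month 1: interest £92.30; balance after payment £7,072.30.
Month 2: interest £91.94; balance after payment £7,044.24.
Closed form: n = −ln(1 − rB₀/P)/ln(1+r) = −ln(0.23083)/ln(1.013) ≈ 113.505, so the balance reaches zero during payment 114.

114 payments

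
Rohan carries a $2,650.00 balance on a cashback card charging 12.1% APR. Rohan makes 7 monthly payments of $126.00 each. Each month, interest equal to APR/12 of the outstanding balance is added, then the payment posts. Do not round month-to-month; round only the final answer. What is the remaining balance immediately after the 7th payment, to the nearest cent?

Monthly rate r = 12.1%/12 = 1.00833% = 0.0100833.
Each month: B ← B·(1+r) − $126.00.
Month 1: interest $26.72; balance after payment $2,550.72.
Month 2: interest $25.72; balance after payment $2,450.44.
Month 3: interest $24.71; balance after payment $2,349.15.
Month 4: interest $23.69; balance after payment $2,246.84.
Month 5: interest $22.66; balance after payment $2,143.49.
Month 6: interest $21.61; balance after payment $2,039.11.
Month 7: interest $20.56; balance after payment $1,933.67.

$1,933.67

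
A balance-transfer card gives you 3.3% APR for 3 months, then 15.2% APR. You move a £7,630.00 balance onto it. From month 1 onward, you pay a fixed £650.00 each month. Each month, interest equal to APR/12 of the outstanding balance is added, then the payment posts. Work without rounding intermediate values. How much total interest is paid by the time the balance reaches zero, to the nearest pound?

Promo months 1–3 at r₀ = 3.3%/12 = 0.00275; months 4+ at r₁ = 15.2%/12 = 0.0126667.
After month 3: iterate B ← B·(1+r₀) − £650.00 for 3 months → £5,737.75.
Then at r₁ with £650.00/mo: n₂ = −ln(1 − r₁·B/P)/ln(1+r₁) ≈ 9.42 → 10 more payments.
Total paid = 12·£650.00 + £274.10 = £8,074.10; interest = £8,074.10 − £7,630.00 = £444.10.

£444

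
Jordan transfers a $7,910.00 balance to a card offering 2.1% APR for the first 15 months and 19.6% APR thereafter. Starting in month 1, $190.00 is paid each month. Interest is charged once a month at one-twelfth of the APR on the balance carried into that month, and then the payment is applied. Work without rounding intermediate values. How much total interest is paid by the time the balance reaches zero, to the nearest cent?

Promo months 1–15 at r₀ = 2.1%/12 = 0.00175; months 16+ at r₁ = 19.6%/12 = 0.0163333.
After month 15: iterate B ← B·(1+r₀) − $190.00 for 15 months → $5,235.02.
Then at r₁ with $190.00/mo: n₂ = −ln(1 − r₁·B/P)/ln(1+r₁) ≈ 36.90 → 37 more payments.
Total paid = 51·$190.00 + $171.81 = $9,861.81; interest = $9,861.81 − $7,910.00 = $1,951.81.

$1,951.81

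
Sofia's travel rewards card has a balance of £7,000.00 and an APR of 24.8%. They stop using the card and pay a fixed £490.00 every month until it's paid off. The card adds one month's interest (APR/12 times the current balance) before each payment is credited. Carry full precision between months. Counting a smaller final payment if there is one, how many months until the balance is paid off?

Monthly rate r = 24.8%/12 = 2.06667% = 0.0206667.
Recurrence: B ← B·(1+r) − £490.00.
Month 1: interest £144.67; balance after payment £6,654.67.
Month 2: interest £137.53; balance after payment £6,302.20.
Closed form: n = −ln(1 − rB₀/P)/ln(1+r) = −ln(0.70476)/ln(1.02067) ≈ 17.105, so the balance reaches zero during payment 18.

18 months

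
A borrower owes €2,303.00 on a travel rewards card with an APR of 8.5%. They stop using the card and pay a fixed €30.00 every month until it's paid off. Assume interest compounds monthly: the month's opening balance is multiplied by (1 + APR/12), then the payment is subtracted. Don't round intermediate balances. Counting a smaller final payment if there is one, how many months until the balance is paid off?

112 months

Monthly rate r = 8.5%/12 = 0.708333% = 0.00708333.
Recurrence: B ← B·(1+r) − €30.00.
Month 1: interest €16.31; balance after payment €2,289.31.
Month 2: interest €16.22; balance after payment €2,275.53.
Closed form: n = −ln(1 − rB₀/P)/ln(1+r) = −ln(0.45624)/ln(1.00708) ≈ 111.179, so the balance reaches zero during payment 112.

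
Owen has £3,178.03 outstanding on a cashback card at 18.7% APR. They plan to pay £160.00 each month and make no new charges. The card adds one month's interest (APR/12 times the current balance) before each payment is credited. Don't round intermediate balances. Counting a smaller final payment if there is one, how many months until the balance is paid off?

Monthly rate r = 18.7%/12 = 1.55833% = 0.0155833.
Recurrence: B ← B·(1+r) − £160.00.
Month 1: interest £49.52; balance after payment £3,067.55.
Month 2: interest £47.80; balance after payment £2,955.36.
Closed form: n = −ln(1 − rB₀/P)/ln(1+r) = −ln(0.69047)/ln(1.01558) ≈ 23.952, so the balance reaches zero during payment 24.

24 payments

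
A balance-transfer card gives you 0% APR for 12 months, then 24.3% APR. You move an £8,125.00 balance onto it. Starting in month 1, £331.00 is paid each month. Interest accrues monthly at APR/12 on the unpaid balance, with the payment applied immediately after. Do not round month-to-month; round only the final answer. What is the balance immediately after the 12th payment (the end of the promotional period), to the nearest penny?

Promo months 1–12 at r₀ = 0%/12 = 0; months 13+ at r₁ = 24.3%/12 = 0.02025.
After month 12 (no interest yet): B = £8,125.00 − 12·£331.00 = £4,153.00.

£4,153.00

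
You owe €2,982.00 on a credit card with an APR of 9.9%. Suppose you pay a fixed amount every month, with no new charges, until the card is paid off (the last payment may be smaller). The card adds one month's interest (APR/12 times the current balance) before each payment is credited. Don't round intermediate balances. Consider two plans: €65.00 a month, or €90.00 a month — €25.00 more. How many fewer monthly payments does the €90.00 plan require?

Monthly rate r = 9.9%/12 = 0.825% = 0.00825.
At €65.00/mo: n = ⌈−ln(1 − rB₀/P)/ln(1+r)⌉ = 58 payments (last €57.57); total interest = total paid − €2,982.00 = €780.57.
At €90.00/mo: 39 payments (last €77.78); total interest €515.78.
Payments saved = 58 − 39 = 19.

19 fewer payments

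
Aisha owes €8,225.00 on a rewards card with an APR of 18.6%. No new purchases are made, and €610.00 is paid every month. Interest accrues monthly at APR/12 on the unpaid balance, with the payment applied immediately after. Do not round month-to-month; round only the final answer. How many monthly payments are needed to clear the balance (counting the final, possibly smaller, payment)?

16 months

Monthly rate r = 18.6%/12 = 1.55% = 0.0155.
Recurrence: B ← B·(1+r) − €610.00.
Month 1: interest €127.49; balance after payment €7,742.49.
Month 2: interest €120.01; balance after payment €7,252.50.
Closed form: n = −ln(1 − rB₀/P)/ln(1+r) = −ln(0.791)/ln(1.0155) ≈ 15.243, so the balance reaches zero during payment 16.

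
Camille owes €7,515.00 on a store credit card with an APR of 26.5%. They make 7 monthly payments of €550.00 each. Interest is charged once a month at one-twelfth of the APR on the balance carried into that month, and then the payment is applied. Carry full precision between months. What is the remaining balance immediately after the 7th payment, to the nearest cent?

€4,641.89

Monthly rate r = 26.5%/12 = 2.20833% = 0.0220833.
Each month: B ← B·(1+r) − €550.00.
Month 1: interest €165.96; balance after payment €7,130.96.
Month 2: interest €157.48; balance after payment €6,738.43.
Month 3: interest €148.81; balance after payment €6,337.24.
Month 4: interest €139.95; balance after payment €5,927.19.
Month 5: interest €130.89; balance after payment €5,508.08.
Month 6: interest €121.64; balance after payment €5,079.71.
Month 7: interest €112.18; balance after payment €4,641.89.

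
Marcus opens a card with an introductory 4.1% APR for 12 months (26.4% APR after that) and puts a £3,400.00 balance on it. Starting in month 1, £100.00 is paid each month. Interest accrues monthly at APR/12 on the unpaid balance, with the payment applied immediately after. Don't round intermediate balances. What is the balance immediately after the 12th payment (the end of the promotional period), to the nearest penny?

£2,319.24

Promo months 1–12 at r₀ = 4.1%/12 = 0.00341667; months 13+ at r₁ = 26.4%/12 = 0.022.
After month 12: iterate B ← B·(1+r₀) − £100.00 for 12 months → £2,319.24.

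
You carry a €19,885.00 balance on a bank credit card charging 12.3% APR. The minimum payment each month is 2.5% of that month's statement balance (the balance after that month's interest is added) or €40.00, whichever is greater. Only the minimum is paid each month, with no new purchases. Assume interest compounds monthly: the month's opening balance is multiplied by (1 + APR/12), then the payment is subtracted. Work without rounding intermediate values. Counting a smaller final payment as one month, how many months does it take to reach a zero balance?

219 months

Monthly rate r = 12.3%/12 = 1.025% = 0.01025.
While 2.5% of the post-interest balance exceeds €40.00, each month B ← (B·(1+r))·(1 − 0.025), i.e. B shrinks by the factor (1+r)·0.975 = 0.98499.
This holds for months 1–168. Entering month 169 the balance is €1,568.01; 2.5% of the post-interest balance is now below €40.00, so the flat €40.00 minimum applies from here.
From month 169 a fixed €40.00 at rate r clears €1,568.01 in 51 more payments. Total: 168 + 51 = 219 months.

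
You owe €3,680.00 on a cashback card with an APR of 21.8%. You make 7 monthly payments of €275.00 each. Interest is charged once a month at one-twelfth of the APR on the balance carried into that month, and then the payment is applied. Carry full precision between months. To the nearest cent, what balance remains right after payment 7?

€2,141.12

Monthly rate r = 21.8%/12 = 1.81667% = 0.0181667.
Each month: B ← B·(1+r) − €275.00.
Month 1: interest €66.85; balance after payment €3,471.85.
Month 2: interest €63.07; balance after payment €3,259.93.
Month 3: interest €59.22; balance after payment €3,044.15.
Month 4: interest €55.30; balance after payment €2,824.45.
Month 5: interest €51.31; balance after payment €2,600.76.
Month 6: interest €47.25; balance after payment €2,373.01.
Month 7: interest €43.11; balance after payment €2,141.12.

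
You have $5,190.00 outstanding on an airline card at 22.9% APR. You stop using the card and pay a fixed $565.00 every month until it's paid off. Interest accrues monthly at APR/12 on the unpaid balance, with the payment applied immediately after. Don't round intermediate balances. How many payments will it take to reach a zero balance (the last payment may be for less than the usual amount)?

Monthly rate r = 22.9%/12 = 1.90833% = 0.0190833.
Recurrence: B ← B·(1+r) − $565.00.
Month 1: interest $99.04; balance after payment $4,724.04.
Month 2: interest $90.15; balance after payment $4,249.19.
Closed form: n = −ln(1 − rB₀/P)/ln(1+r) = −ln(0.8247)/ln(1.01908) ≈ 10.196, so the balance reaches zero during payment 11.

11 payments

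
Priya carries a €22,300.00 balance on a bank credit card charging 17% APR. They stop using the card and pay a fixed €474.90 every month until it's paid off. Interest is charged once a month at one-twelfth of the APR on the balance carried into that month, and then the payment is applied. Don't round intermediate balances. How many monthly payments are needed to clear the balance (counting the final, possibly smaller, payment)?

Monthly rate r = 17%/12 = 1.41667% = 0.0141667.
Recurrence: B ← B·(1+r) − €474.90.
Month 1: interest €315.92; balance after payment €22,141.02.
Month 2: interest €313.66; balance after payment €21,979.78.
Closed form: n = −ln(1 − rB₀/P)/ln(1+r) = −ln(0.33477)/ln(1.01417) ≈ 77.791, so the balance reaches zero during payment 78.

78 payments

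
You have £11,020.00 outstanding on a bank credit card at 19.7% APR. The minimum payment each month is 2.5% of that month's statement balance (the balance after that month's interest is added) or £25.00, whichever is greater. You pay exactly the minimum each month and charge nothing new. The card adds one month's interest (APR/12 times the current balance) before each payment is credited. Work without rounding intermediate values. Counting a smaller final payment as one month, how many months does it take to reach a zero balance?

Monthly rate r = 19.7%/12 = 1.64167% = 0.0164167.
While 2.5% of the post-interest balance exceeds £25.00, each month B ← (B·(1+r))·(1 − 0.025), i.e. B shrinks by the factor (1+r)·0.975 = 0.99101.
This holds for months 1–268. Entering month 269 the balance is £978.71; 2.5% of the post-interest balance is now below £25.00, so the flat £25.00 minimum applies from here.
From month 269 a fixed £25.00 at rate r clears £978.71 in 64 more payments. Total: 268 + 64 = 332 months.

332 months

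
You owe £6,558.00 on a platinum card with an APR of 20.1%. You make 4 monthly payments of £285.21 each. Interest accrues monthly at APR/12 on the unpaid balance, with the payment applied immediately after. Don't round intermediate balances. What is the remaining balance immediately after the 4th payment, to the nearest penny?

Monthly rate r = 20.1%/12 = 1.675% = 0.01675.
Each month: B ← B·(1+r) − £285.21.
Month 1: interest £109.85; balance after payment £6,382.64.
Month 2: interest £106.91; balance after payment £6,204.34.
Month 3: interest £103.92; balance after payment £6,023.05.
Month 4: interest £100.89; balance after payment £5,838.72.

£5,838.72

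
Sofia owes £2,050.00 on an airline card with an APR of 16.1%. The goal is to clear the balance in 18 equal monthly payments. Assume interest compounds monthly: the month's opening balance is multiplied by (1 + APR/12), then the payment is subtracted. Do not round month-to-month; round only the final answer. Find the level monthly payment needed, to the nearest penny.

Monthly rate r = 16.1%/12 = 1.34167% = 0.0134167.
Level-payment amortization: P = B₀·r / (1 − (1+r)^(−n)) = 2050.00·0.0134167 / (1 − 1.01342^(−18)).
Denominator 1 − (1+r)^(−18) = 0.213288975.
P = 27.5042 / 0.213288975 ≈ 128.95.

£128.95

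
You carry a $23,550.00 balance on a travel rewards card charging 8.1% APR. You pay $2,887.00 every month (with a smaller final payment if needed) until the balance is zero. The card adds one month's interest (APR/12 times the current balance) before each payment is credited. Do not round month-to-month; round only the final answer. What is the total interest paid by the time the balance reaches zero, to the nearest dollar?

$757

Monthly rate r = 8.1%/12 = 0.675% = 0.00675.
Payoff takes n = ⌈−ln(1 − rB₀/P)/ln(1+r)⌉ = ⌈8.419⌉ = 9 payments; the last is $1,211.20.
Total paid = 8·$2,887.00 + $1,211.20 = $24,307.20.
Total interest = total paid − principal = $24,307.20 − $23,550.00 = $757.20.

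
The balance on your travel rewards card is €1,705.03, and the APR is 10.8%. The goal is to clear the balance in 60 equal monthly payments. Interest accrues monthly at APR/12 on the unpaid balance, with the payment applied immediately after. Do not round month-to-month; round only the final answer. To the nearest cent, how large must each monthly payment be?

Monthly rate r = 10.8%/12 = 0.9% = 0.009.
Level-payment amortization: P = B₀·r / (1 − (1+r)^(−n)) = 1705.03·0.009 / (1 − 1.009^(−60)).
Denominator 1 − (1+r)^(−60) = 0.415842407.
P = 15.3453 / 0.415842407 ≈ 36.90.

€36.90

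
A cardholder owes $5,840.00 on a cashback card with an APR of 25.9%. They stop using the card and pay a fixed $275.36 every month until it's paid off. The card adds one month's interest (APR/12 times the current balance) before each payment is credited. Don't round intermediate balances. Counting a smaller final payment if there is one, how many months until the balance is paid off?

Monthly rate r = 25.9%/12 = 2.15833% = 0.0215833.
Recurrence: B ← B·(1+r) − $275.36.
Month 1: interest $126.05; balance after payment $5,690.69.
Month 2: interest $122.82; balance after payment $5,538.15.
Closed form: n = −ln(1 − rB₀/P)/ln(1+r) = −ln(0.54225)/ln(1.02158) ≈ 28.662, so the balance reaches zero during payment 29.

29 months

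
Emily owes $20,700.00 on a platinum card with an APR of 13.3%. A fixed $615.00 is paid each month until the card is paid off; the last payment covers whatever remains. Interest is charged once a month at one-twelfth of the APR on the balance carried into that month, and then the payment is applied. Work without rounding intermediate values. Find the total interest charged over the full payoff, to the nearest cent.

$5,351.02

Monthly rate r = 13.3%/12 = 1.10833% = 0.0110833.
Payoff takes n = ⌈−ln(1 − rB₀/P)/ln(1+r)⌉ = ⌈42.358⌉ = 43 payments; the last is $221.02.
Total paid = 42·$615.00 + $221.02 = $26,051.02.
Total interest = total paid − principal = $26,051.02 − $20,700.00 = $5,351.02.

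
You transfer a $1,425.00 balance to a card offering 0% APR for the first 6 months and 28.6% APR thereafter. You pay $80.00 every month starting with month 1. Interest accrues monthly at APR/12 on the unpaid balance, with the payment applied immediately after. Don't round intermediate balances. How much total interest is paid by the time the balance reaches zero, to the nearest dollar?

$178

Promo months 1–6 at r₀ = 0%/12 = 0; months 7+ at r₁ = 28.6%/12 = 0.0238333.
After month 6 (no interest yet): B = $1,425.00 − 6·$80.00 = $945.00.
Then at r₁ with $80.00/mo: n₂ = −ln(1 − r₁·B/P)/ln(1+r₁) ≈ 14.04 → 15 more payments.
Total paid = 20·$80.00 + $3.02 = $1,603.02; interest = $1,603.02 − $1,425.00 = $178.02.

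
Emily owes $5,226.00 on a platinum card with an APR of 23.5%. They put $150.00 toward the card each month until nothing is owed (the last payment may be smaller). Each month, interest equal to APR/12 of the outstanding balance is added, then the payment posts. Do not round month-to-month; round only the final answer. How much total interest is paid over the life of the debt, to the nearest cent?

$3,642.30

Monthly rate r = 23.5%/12 = 1.95833% = 0.0195833.
Payoff takes n = ⌈−ln(1 − rB₀/P)/ln(1+r)⌉ = ⌈59.121⌉ = 60 payments; the last is $18.30.
Total paid = 59·$150.00 + $18.30 = $8,868.30.
Total interest = total paid − principal = $8,868.30 − $5,226.00 = $3,642.30.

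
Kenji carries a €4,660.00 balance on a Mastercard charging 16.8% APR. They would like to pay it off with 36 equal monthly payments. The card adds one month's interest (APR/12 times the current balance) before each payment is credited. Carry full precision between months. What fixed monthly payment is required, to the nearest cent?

€165.68

Monthly rate r = 16.8%/12 = 1.4% = 0.014.
Level-payment amortization: P = B₀·r / (1 − (1+r)^(−n)) = 4660.00·0.014 / (1 − 1.014^(−36)).
Denominator 1 − (1+r)^(−36) = 0.39377531.
P = 65.24 / 0.39377531 ≈ 165.68.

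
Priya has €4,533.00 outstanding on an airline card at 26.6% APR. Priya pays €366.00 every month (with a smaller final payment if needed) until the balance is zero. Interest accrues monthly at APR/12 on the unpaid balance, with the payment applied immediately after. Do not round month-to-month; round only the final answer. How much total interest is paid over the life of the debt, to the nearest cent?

€825.72

Monthly rate r = 26.6%/12 = 2.21667% = 0.0221667.
Payoff takes n = ⌈−ln(1 − rB₀/P)/ln(1+r)⌉ = ⌈14.639⌉ = 15 payments; the last is €234.72.
Total paid = 14·€366.00 + €234.72 = €5,358.72.
Total interest = total paid − principal = €5,358.72 − €4,533.00 = €825.72.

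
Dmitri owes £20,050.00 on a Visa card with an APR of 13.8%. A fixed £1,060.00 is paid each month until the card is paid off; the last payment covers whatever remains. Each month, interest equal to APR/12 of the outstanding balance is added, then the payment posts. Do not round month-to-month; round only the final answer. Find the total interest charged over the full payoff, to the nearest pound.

Monthly rate r = 13.8%/12 = 1.15% = 0.0115.
Payoff takes n = ⌈−ln(1 − rB₀/P)/ln(1+r)⌉ = ⌈21.452⌉ = 22 payments; the last is £480.74.
Total paid = 21·£1,060.00 + £480.74 = £22,740.74.
Total interest = total paid − principal = £22,740.74 − £20,050.00 = £2,690.74.

£2,691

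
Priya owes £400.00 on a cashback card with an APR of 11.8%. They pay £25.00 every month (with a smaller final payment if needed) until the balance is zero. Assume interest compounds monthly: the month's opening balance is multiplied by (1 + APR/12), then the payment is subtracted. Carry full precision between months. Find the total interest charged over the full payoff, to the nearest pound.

£37

Monthly rate r = 11.8%/12 = 0.983333% = 0.00983333.
Payoff takes n = ⌈−ln(1 − rB₀/P)/ln(1+r)⌉ = ⌈17.494⌉ = 18 payments; the last is £12.38.
Total paid = 17·£25.00 + £12.38 = £437.38.
Total interest = total paid − principal = £437.38 − £400.00 = £37.38.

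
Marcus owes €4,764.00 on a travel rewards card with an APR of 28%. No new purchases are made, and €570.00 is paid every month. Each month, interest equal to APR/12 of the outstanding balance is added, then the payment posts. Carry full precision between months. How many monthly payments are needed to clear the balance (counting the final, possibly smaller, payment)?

Monthly rate r = 28%/12 = 2.33333% = 0.0233333.
Recurrence: B ← B·(1+r) − €570.00.
Month 1: interest €111.16; balance after payment €4,305.16.
Month 2: interest €100.45; balance after payment €3,835.61.
Closed form: n = −ln(1 − rB₀/P)/ln(1+r) = −ln(0.80498)/ln(1.02333) ≈ 9.405, so the balance reaches zero during payment 10.

10 months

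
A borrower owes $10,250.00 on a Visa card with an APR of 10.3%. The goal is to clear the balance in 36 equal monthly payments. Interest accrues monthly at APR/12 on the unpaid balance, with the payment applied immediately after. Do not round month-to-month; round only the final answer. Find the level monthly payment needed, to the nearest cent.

$332.18

Monthly rate r = 10.3%/12 = 0.858333% = 0.00858333.
Level-payment amortization: P = B₀·r / (1 − (1+r)^(−n)) = 10250.00·0.00858333 / (1 − 1.00858^(−36)).
Denominator 1 − (1+r)^(−36) = 0.264850512.
P = 87.9792 / 0.264850512 ≈ 332.18.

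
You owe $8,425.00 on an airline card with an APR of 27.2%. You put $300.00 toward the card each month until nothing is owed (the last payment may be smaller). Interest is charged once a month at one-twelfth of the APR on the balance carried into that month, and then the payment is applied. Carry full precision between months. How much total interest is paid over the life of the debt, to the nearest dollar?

Monthly rate r = 27.2%/12 = 2.26667% = 0.0226667.
Payoff takes n = ⌈−ln(1 − rB₀/P)/ln(1+r)⌉ = ⌈45.157⌉ = 46 payments; the last is $47.52.
Total paid = 45·$300.00 + $47.52 = $13,547.52.
Total interest = total paid − principal = $13,547.52 − $8,425.00 = $5,122.52.

$5,123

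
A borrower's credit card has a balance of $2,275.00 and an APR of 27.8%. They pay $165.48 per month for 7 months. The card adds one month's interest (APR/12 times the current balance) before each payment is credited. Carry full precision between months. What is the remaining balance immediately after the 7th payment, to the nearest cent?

$1,428.54

Monthly rate r = 27.8%/12 = 2.31667% = 0.0231667.
Each month: B ← B·(1+r) − $165.48.
Month 1: interest $52.70; balance after payment $2,162.22.
Month 2: interest $50.09; balance after payment $2,046.84.
Month 3: interest $47.42; balance after payment $1,928.77.
Month 4: interest $44.68; balance after payment $1,807.98.
Month 5: interest $41.88; balance after payment $1,684.38.
Month 6: interest $39.02; balance after payment $1,557.92.
Month 7: interest $36.09; balance after payment $1,428.54.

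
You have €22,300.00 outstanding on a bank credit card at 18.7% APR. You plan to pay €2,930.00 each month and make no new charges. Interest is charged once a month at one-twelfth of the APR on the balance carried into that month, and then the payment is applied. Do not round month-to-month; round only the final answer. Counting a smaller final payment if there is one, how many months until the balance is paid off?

9 payments

Monthly rate r = 18.7%/12 = 1.55833% = 0.0155833.
Recurrence: B ← B·(1+r) − €2,930.00.
Month 1: interest €347.51; balance after payment €19,717.51.
Month 2: interest €307.26; balance after payment €17,094.77.
Closed form: n = −ln(1 − rB₀/P)/ln(1+r) = −ln(0.8814)/ln(1.01558) ≈ 8.164, so the balance reaches zero during payment 9.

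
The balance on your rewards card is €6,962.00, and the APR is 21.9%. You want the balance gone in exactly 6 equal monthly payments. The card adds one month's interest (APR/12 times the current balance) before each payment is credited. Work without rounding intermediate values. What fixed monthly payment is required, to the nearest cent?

€1,235.57

Monthly rate r = 21.9%/12 = 1.825% = 0.01825.
Level-payment amortization: P = B₀·r / (1 − (1+r)^(−n)) = 6962.00·0.01825 / (1 − 1.01825^(−6)).
Denominator 1 − (1+r)^(−6) = 0.102832594.
P = 127.056 / 0.102832594 ≈ 1235.57.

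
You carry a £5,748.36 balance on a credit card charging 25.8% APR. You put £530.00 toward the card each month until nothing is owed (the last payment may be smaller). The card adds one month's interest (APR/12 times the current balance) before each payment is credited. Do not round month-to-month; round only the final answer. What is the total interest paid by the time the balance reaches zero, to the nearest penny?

Monthly rate r = 25.8%/12 = 2.15% = 0.0215.
Payoff takes n = ⌈−ln(1 − rB₀/P)/ln(1+r)⌉ = ⌈12.482⌉ = 13 payments; the last is £256.74.
Total paid = 12·£530.00 + £256.74 = £6,616.74.
Total interest = total paid − principal = £6,616.74 − £5,748.36 = £868.38.

£868.38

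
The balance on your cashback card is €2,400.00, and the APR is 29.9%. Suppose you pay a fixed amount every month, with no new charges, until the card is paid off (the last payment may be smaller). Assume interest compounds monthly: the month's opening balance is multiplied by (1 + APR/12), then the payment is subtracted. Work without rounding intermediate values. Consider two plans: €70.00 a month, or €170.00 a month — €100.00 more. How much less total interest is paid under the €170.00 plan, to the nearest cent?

€2,483.58

Monthly rate r = 29.9%/12 = 2.49167% = 0.0249167.
At €70.00/mo: n = ⌈−ln(1 − rB₀/P)/ln(1+r)⌉ = 79 payments (last €18.44); total interest = total paid − €2,400.00 = €3,078.44.
At €170.00/mo: 18 payments (last €104.86); total interest €594.86.
Interest saved = €3,078.44 − €594.86 = €2,483.58.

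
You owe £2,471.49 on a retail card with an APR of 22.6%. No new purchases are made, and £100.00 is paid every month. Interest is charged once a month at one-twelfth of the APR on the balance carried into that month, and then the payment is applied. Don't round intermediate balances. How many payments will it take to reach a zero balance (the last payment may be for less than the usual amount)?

34 payments

Monthly rate r = 22.6%/12 = 1.88333% = 0.0188333.
Recurrence: B ← B·(1+r) − £100.00.
Month 1: interest £46.55; balance after payment £2,418.04.
Month 2: interest £45.54; balance after payment £2,363.58.
Closed form: n = −ln(1 − rB₀/P)/ln(1+r) = −ln(0.53454)/ln(1.01883) ≈ 33.570, so the balance reaches zero during payment 34.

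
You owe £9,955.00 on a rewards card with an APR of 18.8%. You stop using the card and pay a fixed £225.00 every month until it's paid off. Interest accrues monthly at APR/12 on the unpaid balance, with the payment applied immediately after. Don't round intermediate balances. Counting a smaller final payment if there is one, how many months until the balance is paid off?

77 months

Monthly rate r = 18.8%/12 = 1.56667% = 0.0156667.
Recurrence: B ← B·(1+r) − £225.00.
Month 1: interest £155.96; balance after payment £9,885.96.
Month 2: interest £154.88; balance after payment £9,815.84.
Closed form: n = −ln(1 − rB₀/P)/ln(1+r) = −ln(0.30684)/ln(1.01567) ≈ 76.000, so the balance reaches zero during payment 77.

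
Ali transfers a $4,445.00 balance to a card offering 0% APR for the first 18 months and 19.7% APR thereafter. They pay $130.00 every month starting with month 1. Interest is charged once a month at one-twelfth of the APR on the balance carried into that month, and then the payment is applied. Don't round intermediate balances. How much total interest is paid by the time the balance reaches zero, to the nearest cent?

$362.01

Promo months 1–18 at r₀ = 0%/12 = 0; months 19+ at r₁ = 19.7%/12 = 0.0164167.
After month 18 (no interest yet): B = $4,445.00 − 18·$130.00 = $2,105.00.
Then at r₁ with $130.00/mo: n₂ = −ln(1 − r₁·B/P)/ln(1+r₁) ≈ 18.98 → 19 more payments.
Total paid = 36·$130.00 + $127.01 = $4,807.01; interest = $4,807.01 − $4,445.00 = $362.01.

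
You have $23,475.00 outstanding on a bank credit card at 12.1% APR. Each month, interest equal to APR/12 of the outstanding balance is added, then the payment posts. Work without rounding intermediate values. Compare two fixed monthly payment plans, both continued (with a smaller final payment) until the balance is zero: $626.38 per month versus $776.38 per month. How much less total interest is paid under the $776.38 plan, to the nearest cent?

$1,490.83

Monthly rate r = 12.1%/12 = 1.00833% = 0.0100833.
At $626.38/mo: n = ⌈−ln(1 − rB₀/P)/ln(1+r)⌉ = 48 payments (last $194.47); total interest = total paid − $23,475.00 = $6,159.33.
At $776.38/mo: 37 payments (last $193.82); total interest $4,668.50.
Interest saved = $6,159.33 − $4,668.50 = $1,490.83.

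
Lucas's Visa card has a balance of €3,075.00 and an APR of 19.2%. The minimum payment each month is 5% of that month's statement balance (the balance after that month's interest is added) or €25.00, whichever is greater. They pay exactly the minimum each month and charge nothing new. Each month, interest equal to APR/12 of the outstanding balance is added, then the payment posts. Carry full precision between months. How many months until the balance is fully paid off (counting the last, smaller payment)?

Monthly rate r = 19.2%/12 = 1.6% = 0.016.
While 5% of the post-interest balance exceeds €25.00, each month B ← (B·(1+r))·(1 − 0.05), i.e. B shrinks by the factor (1+r)·0.95 = 0.9652.
This holds for months 1–52. Entering month 53 the balance is €487.47; 5% of the post-interest balance is now below €25.00, so the flat €25.00 minimum applies from here.
From month 53 a fixed €25.00 at rate r clears €487.47 in 24 more payments. Total: 52 + 24 = 76 months.

76 months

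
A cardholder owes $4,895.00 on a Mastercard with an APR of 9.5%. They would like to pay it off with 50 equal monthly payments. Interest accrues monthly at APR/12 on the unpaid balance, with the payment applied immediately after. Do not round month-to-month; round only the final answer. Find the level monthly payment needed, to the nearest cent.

$118.93

Monthly rate r = 9.5%/12 = 0.791667% = 0.00791667.
Level-payment amortization: P = B₀·r / (1 − (1+r)^(−n)) = 4895.00·0.00791667 / (1 − 1.00792^(−50)).
Denominator 1 − (1+r)^(−50) = 0.325831173.
P = 38.7521 / 0.325831173 ≈ 118.93.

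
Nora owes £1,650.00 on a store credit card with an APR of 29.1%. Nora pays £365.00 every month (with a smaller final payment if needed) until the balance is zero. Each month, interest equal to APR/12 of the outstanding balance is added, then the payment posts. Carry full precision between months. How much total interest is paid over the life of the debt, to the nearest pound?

Monthly rate r = 29.1%/12 = 2.425% = 0.02425.
Payoff takes n = ⌈−ln(1 − rB₀/P)/ln(1+r)⌉ = ⌈4.846⌉ = 5 payments; the last is £309.32.
Total paid = 4·£365.00 + £309.32 = £1,769.32.
Total interest = total paid − principal = £1,769.32 − £1,650.00 = £119.32.

£119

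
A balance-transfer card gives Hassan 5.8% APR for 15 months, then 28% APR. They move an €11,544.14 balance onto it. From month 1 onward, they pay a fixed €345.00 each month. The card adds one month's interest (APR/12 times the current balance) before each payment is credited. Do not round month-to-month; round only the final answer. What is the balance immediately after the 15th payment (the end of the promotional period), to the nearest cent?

Promo months 1–15 at r₀ = 5.8%/12 = 0.00483333; months 16+ at r₁ = 28%/12 = 0.0233333.
After month 15: iterate B ← B·(1+r₀) − €345.00 for 15 months → €7,056.20.

€7,056.20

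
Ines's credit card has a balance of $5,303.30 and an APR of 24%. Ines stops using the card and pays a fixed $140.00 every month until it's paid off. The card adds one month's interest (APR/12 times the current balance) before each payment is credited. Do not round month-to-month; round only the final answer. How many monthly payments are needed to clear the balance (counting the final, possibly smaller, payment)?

72 months

Monthly rate r = 24%/12 = 2% = 0.02.
Recurrence: B ← B·(1+r) − $140.00.
Month 1: interest $106.07; balance after payment $5,269.37.
Month 2: interest $105.39; balance after payment $5,234.75.
Closed form: n = −ln(1 − rB₀/P)/ln(1+r) = −ln(0.24239)/ln(1.02) ≈ 71.568, so the balance reaches zero during payment 72.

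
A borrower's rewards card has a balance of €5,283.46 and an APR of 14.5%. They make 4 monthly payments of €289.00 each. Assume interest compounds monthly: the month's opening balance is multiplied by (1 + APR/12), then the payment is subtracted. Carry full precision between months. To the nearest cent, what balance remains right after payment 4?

Monthly rate r = 14.5%/12 = 1.20833% = 0.0120833.
Each month: B ← B·(1+r) − €289.00.
Month 1: interest €63.84; balance after payment €5,058.30.
Month 2: interest €61.12; balance after payment €4,830.42.
Month 3: interest €58.37; balance after payment €4,599.79.
Month 4: interest €55.58; balance after payment €4,366.37.

€4,366.37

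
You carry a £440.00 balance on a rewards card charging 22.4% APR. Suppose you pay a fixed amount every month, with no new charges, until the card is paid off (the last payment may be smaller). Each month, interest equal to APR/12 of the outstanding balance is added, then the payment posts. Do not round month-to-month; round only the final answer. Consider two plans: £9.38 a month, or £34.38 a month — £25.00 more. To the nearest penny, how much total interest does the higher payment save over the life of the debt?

Monthly rate r = 22.4%/12 = 1.86667% = 0.0186667.
At £9.38/mo: n = ⌈−ln(1 − rB₀/P)/ln(1+r)⌉ = 113 payments (last £6.63); total interest = total paid − £440.00 = £617.19.
At £34.38/mo: 15 payments (last £26.20); total interest £67.52.
Interest saved = £617.19 − £67.52 = £549.67.

£549.67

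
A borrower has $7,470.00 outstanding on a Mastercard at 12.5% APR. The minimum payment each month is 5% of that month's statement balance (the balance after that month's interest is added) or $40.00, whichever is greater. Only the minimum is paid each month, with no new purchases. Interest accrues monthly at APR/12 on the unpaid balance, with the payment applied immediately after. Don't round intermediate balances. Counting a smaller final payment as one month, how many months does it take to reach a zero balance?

Monthly rate r = 12.5%/12 = 1.04167% = 0.0104167.
While 5% of the post-interest balance exceeds $40.00, each month B ← (B·(1+r))·(1 − 0.05), i.e. B shrinks by the factor (1+r)·0.95 = 0.9599.
This holds for months 1–55. Entering month 56 the balance is $786.41; 5% of the post-interest balance is now below $40.00, so the flat $40.00 minimum applies from here.
From month 56 a fixed $40.00 at rate r clears $786.41 in 23 more payments. Total: 55 + 23 = 78 months.

78 months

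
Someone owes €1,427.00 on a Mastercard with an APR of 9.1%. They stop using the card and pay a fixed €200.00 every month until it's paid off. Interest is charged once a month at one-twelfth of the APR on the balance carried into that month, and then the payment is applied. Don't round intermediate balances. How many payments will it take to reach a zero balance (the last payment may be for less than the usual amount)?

8 payments

Monthly rate r = 9.1%/12 = 0.758333% = 0.00758333.
Recurrence: B ← B·(1+r) − €200.00.
Month 1: interest €10.82; balance after payment €1,237.82.
Month 2: interest €9.39; balance after payment €1,047.21.
Closed form: n = −ln(1 − rB₀/P)/ln(1+r) = −ln(0.94589)/ln(1.00758) ≈ 7.363, so the balance reaches zero during payment 8.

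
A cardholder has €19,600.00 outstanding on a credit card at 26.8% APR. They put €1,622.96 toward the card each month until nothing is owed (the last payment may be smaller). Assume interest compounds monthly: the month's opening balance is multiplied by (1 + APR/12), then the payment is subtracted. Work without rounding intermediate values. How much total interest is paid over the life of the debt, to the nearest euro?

Monthly rate r = 26.8%/12 = 2.23333% = 0.0223333.
Payoff takes n = ⌈−ln(1 − rB₀/P)/ln(1+r)⌉ = ⌈14.231⌉ = 15 payments; the last is €377.28.
Total paid = 14·€1,622.96 + €377.28 = €23,098.72.
Total interest = total paid − principal = €23,098.72 − €19,600.00 = €3,498.72.

€3,499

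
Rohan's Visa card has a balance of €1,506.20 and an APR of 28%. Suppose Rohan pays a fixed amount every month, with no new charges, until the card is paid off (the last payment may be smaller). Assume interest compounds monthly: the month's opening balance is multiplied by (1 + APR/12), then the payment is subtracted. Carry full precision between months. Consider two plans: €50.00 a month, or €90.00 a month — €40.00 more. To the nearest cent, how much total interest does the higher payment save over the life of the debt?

€698.91

Monthly rate r = 28%/12 = 2.33333% = 0.0233333.
At €50.00/mo: n = ⌈−ln(1 − rB₀/P)/ln(1+r)⌉ = 53 payments (last €31.07); total interest = total paid − €1,506.20 = €1,124.87.
At €90.00/mo: 22 payments (last €42.16); total interest €425.96.
Interest saved = €1,124.87 − €425.96 = €698.91.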